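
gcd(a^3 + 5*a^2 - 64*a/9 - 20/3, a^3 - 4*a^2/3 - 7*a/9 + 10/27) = a^2 - a - 10/9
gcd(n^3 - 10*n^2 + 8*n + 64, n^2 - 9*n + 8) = n - 8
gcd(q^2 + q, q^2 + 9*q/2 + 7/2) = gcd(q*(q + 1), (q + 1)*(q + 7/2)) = q + 1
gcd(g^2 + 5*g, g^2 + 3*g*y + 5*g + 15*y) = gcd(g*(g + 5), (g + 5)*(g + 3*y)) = g + 5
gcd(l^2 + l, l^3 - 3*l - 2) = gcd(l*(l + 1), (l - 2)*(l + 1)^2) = l + 1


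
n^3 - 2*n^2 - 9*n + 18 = (n - 3)*(n - 2)*(n + 3)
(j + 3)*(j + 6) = j^2 + 9*j + 18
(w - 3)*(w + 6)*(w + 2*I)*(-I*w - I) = -I*w^4 + 2*w^3 - 4*I*w^3 + 8*w^2 + 15*I*w^2 - 30*w + 18*I*w - 36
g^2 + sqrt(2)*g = g*(g + sqrt(2))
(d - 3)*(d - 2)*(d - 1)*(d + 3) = d^4 - 3*d^3 - 7*d^2 + 27*d - 18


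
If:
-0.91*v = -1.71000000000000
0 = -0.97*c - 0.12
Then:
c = -0.12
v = 1.88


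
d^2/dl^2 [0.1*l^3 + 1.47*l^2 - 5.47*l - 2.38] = 0.6*l + 2.94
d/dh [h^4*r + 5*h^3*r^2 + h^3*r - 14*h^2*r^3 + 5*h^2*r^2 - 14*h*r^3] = r*(4*h^3 + 15*h^2*r + 3*h^2 - 28*h*r^2 + 10*h*r - 14*r^2)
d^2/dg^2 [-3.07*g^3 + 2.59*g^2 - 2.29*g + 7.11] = 5.18 - 18.42*g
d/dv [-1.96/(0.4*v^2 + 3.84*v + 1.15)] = (1.568*v + 7.5264)/(0.4*v^2 + 3.84*v + 1.15)^2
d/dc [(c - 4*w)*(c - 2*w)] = 2*c - 6*w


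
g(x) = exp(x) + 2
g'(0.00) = 1.00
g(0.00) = 3.00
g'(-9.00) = 0.00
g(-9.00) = 2.00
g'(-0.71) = 0.49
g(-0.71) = 2.49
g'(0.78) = 2.18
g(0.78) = 4.18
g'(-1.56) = 0.21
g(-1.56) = 2.21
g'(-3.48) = 0.03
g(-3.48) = 2.03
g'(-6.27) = 0.00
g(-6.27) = 2.00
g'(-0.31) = 0.73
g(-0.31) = 2.73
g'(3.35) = 28.50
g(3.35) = 30.50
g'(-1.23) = 0.29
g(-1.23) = 2.29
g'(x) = exp(x)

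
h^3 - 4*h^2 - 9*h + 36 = (h - 4)*(h - 3)*(h + 3)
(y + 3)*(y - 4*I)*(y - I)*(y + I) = y^4 + 3*y^3 - 4*I*y^3 + y^2 - 12*I*y^2 + 3*y - 4*I*y - 12*I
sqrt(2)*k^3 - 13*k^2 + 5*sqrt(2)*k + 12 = (k - 6*sqrt(2))*(k - sqrt(2))*(sqrt(2)*k + 1)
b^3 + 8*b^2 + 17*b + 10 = (b + 1)*(b + 2)*(b + 5)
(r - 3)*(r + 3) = r^2 - 9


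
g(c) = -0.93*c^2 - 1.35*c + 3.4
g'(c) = -1.86*c - 1.35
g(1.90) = -2.52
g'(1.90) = -4.88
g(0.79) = 1.75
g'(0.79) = -2.82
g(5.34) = -30.33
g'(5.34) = -11.28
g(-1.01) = 3.81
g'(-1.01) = 0.53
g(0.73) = 1.92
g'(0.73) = -2.71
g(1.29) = 0.11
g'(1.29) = -3.75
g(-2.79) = -0.07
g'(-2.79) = 3.84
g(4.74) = -23.89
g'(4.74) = -10.17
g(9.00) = -84.08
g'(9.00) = -18.09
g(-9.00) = -59.78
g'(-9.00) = 15.39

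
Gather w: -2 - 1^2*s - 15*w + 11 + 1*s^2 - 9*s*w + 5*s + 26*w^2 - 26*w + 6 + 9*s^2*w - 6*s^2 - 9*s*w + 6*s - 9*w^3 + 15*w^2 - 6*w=-5*s^2 + 10*s - 9*w^3 + 41*w^2 + w*(9*s^2 - 18*s - 47) + 15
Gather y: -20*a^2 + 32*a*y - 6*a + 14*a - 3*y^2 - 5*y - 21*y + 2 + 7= -20*a^2 + 8*a - 3*y^2 + y*(32*a - 26) + 9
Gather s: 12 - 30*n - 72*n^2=-72*n^2 - 30*n + 12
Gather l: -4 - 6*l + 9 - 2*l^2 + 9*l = -2*l^2 + 3*l + 5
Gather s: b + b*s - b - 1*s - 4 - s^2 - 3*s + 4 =-s^2 + s*(b - 4)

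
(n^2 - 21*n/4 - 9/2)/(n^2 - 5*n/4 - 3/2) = (n - 6)/(n - 2)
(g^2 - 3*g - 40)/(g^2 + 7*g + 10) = (g - 8)/(g + 2)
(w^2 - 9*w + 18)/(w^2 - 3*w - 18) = (w - 3)/(w + 3)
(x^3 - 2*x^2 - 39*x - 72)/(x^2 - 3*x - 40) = (x^2 + 6*x + 9)/(x + 5)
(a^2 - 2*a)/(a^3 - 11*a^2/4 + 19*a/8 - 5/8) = 8*a*(a - 2)/(8*a^3 - 22*a^2 + 19*a - 5)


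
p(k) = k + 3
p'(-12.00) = 1.00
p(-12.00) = -9.00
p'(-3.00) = 1.00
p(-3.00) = 0.00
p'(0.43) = 1.00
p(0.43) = 3.43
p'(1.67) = 1.00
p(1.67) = 4.67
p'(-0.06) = 1.00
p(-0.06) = 2.94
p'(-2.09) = 1.00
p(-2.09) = 0.91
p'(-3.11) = 1.00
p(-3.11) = -0.11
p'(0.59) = 1.00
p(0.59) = 3.59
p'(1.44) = 1.00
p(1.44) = 4.44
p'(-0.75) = 1.00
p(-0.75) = 2.25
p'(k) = 1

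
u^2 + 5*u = u*(u + 5)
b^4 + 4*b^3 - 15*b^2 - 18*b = b*(b - 3)*(b + 1)*(b + 6)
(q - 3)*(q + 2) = q^2 - q - 6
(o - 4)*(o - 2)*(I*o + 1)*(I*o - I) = -o^4 + 7*o^3 + I*o^3 - 14*o^2 - 7*I*o^2 + 8*o + 14*I*o - 8*I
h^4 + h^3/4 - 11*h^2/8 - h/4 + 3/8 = (h - 1)*(h - 1/2)*(h + 3/4)*(h + 1)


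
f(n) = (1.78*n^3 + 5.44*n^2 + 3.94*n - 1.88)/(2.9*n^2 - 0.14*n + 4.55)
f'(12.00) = 0.61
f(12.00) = 9.29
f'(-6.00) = 0.57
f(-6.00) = -1.95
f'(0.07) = 1.06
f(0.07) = -0.35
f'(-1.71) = -0.02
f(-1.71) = -0.12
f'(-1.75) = 0.00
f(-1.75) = -0.12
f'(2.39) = 0.91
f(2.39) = 3.03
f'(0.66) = 1.94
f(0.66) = 0.63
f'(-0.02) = 0.79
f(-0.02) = -0.43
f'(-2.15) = 0.18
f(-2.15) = -0.16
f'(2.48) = 0.88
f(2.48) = 3.11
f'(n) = (0.14 - 5.8*n)*(1.78*n^3 + 5.44*n^2 + 3.94*n - 1.88)/(2.9*n^2 - 0.14*n + 4.55)^2 + (5.34*n^2 + 10.88*n + 3.94)/(2.9*n^2 - 0.14*n + 4.55) = (5.162*n^4 - 0.4984*n^3 + 12.1094*n^2 + 60.408*n + 17.6638)/(8.41*n^4 - 0.812*n^3 + 26.4096*n^2 - 1.274*n + 20.7025)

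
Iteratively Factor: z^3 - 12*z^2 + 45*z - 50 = (z - 5)*(z^2 - 7*z + 10) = (z - 5)*(z - 2)*(z - 5)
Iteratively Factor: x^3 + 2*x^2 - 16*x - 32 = (x + 4)*(x^2 - 2*x - 8) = (x - 4)*(x + 4)*(x + 2)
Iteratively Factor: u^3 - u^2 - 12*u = (u + 3)*(u^2 - 4*u) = (u - 4)*(u + 3)*(u)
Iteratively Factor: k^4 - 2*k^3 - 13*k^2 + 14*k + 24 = (k - 4)*(k^3 + 2*k^2 - 5*k - 6) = (k - 4)*(k + 3)*(k^2 - k - 2) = (k - 4)*(k - 2)*(k + 3)*(k + 1)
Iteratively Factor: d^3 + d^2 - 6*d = (d - 2)*(d^2 + 3*d) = d*(d - 2)*(d + 3)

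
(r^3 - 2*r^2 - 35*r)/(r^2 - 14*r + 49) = r*(r + 5)/(r - 7)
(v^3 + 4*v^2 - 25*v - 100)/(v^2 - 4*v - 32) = (v^2 - 25)/(v - 8)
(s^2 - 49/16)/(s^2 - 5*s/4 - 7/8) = (4*s + 7)/(2*(2*s + 1))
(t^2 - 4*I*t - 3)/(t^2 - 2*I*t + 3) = (t - I)/(t + I)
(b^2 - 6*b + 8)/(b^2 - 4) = (b - 4)/(b + 2)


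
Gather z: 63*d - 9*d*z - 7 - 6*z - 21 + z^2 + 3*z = 63*d + z^2 + z*(-9*d - 3) - 28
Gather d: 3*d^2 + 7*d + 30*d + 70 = 3*d^2 + 37*d + 70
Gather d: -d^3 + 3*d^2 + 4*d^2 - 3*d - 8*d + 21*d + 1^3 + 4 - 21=-d^3 + 7*d^2 + 10*d - 16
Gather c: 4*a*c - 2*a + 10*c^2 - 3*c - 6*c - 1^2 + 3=-2*a + 10*c^2 + c*(4*a - 9) + 2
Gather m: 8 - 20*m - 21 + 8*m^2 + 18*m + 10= 8*m^2 - 2*m - 3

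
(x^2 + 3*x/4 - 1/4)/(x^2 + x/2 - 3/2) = (4*x^2 + 3*x - 1)/(2*(2*x^2 + x - 3))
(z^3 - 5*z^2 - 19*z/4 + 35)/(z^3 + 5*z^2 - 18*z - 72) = (z^2 - z - 35/4)/(z^2 + 9*z + 18)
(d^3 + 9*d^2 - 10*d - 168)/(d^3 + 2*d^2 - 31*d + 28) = (d + 6)/(d - 1)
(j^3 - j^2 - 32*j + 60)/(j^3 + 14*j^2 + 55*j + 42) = (j^2 - 7*j + 10)/(j^2 + 8*j + 7)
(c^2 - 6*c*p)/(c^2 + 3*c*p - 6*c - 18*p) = c*(c - 6*p)/(c^2 + 3*c*p - 6*c - 18*p)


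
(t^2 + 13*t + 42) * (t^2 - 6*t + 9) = t^4 + 7*t^3 - 27*t^2 - 135*t + 378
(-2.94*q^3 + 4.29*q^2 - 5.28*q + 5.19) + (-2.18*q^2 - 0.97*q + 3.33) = -2.94*q^3 + 2.11*q^2 - 6.25*q + 8.52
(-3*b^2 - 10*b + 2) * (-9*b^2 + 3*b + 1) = 27*b^4 + 81*b^3 - 51*b^2 - 4*b + 2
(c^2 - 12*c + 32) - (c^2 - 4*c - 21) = 53 - 8*c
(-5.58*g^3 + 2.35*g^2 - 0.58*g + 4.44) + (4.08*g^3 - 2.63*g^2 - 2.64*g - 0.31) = -1.5*g^3 - 0.28*g^2 - 3.22*g + 4.13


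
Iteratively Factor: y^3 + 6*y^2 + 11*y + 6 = (y + 3)*(y^2 + 3*y + 2) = (y + 1)*(y + 3)*(y + 2)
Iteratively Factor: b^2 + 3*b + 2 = (b + 1)*(b + 2)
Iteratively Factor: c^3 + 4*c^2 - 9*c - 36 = (c - 3)*(c^2 + 7*c + 12) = (c - 3)*(c + 3)*(c + 4)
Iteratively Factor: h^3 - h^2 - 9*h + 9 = (h - 1)*(h^2 - 9) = (h - 1)*(h + 3)*(h - 3)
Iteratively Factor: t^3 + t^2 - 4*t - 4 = (t + 1)*(t^2 - 4) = (t + 1)*(t + 2)*(t - 2)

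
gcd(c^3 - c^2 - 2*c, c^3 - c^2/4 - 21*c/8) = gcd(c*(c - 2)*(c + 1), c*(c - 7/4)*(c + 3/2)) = c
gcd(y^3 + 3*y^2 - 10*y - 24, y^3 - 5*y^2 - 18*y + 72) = y^2 + y - 12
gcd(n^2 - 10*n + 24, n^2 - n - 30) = n - 6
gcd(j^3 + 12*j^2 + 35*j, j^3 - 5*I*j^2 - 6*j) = j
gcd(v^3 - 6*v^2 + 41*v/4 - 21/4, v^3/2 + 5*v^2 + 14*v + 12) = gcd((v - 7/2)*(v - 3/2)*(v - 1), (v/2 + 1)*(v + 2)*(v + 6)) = 1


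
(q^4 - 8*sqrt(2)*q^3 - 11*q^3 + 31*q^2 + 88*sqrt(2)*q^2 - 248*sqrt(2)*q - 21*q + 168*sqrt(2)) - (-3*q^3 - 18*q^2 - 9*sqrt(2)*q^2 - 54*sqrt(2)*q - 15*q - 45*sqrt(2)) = q^4 - 8*sqrt(2)*q^3 - 8*q^3 + 49*q^2 + 97*sqrt(2)*q^2 - 194*sqrt(2)*q - 6*q + 213*sqrt(2)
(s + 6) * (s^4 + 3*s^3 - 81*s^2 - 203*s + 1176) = s^5 + 9*s^4 - 63*s^3 - 689*s^2 - 42*s + 7056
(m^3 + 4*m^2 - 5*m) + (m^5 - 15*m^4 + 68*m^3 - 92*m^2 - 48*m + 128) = m^5 - 15*m^4 + 69*m^3 - 88*m^2 - 53*m + 128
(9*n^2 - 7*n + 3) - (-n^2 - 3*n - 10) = 10*n^2 - 4*n + 13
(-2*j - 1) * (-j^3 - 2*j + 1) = 2*j^4 + j^3 + 4*j^2 - 1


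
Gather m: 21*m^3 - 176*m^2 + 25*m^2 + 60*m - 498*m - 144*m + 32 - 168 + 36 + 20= 21*m^3 - 151*m^2 - 582*m - 80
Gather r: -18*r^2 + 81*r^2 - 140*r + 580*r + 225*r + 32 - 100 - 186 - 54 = 63*r^2 + 665*r - 308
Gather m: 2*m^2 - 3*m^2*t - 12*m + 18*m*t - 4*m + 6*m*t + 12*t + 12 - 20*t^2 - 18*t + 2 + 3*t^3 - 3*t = m^2*(2 - 3*t) + m*(24*t - 16) + 3*t^3 - 20*t^2 - 9*t + 14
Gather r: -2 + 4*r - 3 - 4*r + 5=0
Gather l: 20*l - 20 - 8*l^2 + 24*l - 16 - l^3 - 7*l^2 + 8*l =-l^3 - 15*l^2 + 52*l - 36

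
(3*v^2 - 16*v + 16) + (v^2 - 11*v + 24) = 4*v^2 - 27*v + 40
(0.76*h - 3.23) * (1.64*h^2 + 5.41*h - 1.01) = 1.2464*h^3 - 1.1856*h^2 - 18.2419*h + 3.2623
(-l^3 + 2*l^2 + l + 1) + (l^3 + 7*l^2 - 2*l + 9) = 9*l^2 - l + 10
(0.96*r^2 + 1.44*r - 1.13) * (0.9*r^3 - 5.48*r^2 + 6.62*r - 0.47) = 0.864*r^5 - 3.9648*r^4 - 2.553*r^3 + 15.274*r^2 - 8.1574*r + 0.5311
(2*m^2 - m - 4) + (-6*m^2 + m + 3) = -4*m^2 - 1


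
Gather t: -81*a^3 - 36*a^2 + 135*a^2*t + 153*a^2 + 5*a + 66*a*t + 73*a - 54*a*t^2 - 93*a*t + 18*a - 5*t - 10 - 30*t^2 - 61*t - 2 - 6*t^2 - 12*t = -81*a^3 + 117*a^2 + 96*a + t^2*(-54*a - 36) + t*(135*a^2 - 27*a - 78) - 12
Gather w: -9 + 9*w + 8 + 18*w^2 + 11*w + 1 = 18*w^2 + 20*w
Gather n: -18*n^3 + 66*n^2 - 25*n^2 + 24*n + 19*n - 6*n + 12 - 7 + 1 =-18*n^3 + 41*n^2 + 37*n + 6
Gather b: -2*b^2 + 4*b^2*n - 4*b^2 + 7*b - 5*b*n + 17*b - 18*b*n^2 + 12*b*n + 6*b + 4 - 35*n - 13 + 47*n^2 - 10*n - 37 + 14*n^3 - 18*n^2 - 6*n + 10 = b^2*(4*n - 6) + b*(-18*n^2 + 7*n + 30) + 14*n^3 + 29*n^2 - 51*n - 36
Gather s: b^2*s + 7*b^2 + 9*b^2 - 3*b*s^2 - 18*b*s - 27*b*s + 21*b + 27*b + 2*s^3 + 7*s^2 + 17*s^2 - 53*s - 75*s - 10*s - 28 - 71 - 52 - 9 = 16*b^2 + 48*b + 2*s^3 + s^2*(24 - 3*b) + s*(b^2 - 45*b - 138) - 160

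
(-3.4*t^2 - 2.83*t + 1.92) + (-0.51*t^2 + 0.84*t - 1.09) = -3.91*t^2 - 1.99*t + 0.83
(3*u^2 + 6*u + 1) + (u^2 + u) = 4*u^2 + 7*u + 1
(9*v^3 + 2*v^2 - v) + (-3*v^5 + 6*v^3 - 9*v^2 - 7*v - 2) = -3*v^5 + 15*v^3 - 7*v^2 - 8*v - 2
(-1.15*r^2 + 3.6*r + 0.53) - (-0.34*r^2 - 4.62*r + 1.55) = -0.81*r^2 + 8.22*r - 1.02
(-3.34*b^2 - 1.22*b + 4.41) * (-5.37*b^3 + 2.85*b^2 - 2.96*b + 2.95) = 17.9358*b^5 - 2.9676*b^4 - 17.2723*b^3 + 6.3267*b^2 - 16.6526*b + 13.0095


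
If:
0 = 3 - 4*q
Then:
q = 3/4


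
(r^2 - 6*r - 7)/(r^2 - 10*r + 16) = (r^2 - 6*r - 7)/(r^2 - 10*r + 16)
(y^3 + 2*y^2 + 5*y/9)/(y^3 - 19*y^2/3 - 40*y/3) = (y + 1/3)/(y - 8)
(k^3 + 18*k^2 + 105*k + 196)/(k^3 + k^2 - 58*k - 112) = (k^2 + 11*k + 28)/(k^2 - 6*k - 16)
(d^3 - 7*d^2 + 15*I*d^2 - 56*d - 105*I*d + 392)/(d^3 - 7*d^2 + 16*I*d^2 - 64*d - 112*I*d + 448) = (d + 7*I)/(d + 8*I)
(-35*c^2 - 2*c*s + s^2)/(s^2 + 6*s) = (-35*c^2 - 2*c*s + s^2)/(s*(s + 6))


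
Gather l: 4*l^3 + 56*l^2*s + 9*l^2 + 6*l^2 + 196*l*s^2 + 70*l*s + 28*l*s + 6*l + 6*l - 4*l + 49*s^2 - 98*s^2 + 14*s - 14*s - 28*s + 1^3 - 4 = 4*l^3 + l^2*(56*s + 15) + l*(196*s^2 + 98*s + 8) - 49*s^2 - 28*s - 3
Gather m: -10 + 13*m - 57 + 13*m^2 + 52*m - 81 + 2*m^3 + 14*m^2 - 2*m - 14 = 2*m^3 + 27*m^2 + 63*m - 162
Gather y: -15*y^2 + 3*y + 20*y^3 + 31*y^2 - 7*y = 20*y^3 + 16*y^2 - 4*y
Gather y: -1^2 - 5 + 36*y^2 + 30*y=36*y^2 + 30*y - 6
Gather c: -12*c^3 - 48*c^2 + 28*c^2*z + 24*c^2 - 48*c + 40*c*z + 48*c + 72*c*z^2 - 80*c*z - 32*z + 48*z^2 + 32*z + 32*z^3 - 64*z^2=-12*c^3 + c^2*(28*z - 24) + c*(72*z^2 - 40*z) + 32*z^3 - 16*z^2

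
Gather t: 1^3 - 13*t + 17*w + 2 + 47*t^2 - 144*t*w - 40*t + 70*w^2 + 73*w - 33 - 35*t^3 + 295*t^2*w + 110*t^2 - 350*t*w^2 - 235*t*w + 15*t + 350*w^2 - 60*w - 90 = -35*t^3 + t^2*(295*w + 157) + t*(-350*w^2 - 379*w - 38) + 420*w^2 + 30*w - 120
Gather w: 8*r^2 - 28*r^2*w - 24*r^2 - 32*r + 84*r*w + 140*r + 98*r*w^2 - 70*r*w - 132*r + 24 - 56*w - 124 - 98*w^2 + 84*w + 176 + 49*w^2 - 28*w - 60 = -16*r^2 - 24*r + w^2*(98*r - 49) + w*(-28*r^2 + 14*r) + 16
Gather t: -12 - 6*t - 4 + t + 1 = -5*t - 15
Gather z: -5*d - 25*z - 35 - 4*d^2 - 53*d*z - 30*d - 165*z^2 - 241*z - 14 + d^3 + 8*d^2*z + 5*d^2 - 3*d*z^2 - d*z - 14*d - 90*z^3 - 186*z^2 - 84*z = d^3 + d^2 - 49*d - 90*z^3 + z^2*(-3*d - 351) + z*(8*d^2 - 54*d - 350) - 49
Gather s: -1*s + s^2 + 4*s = s^2 + 3*s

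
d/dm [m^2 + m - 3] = 2*m + 1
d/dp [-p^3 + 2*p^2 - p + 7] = -3*p^2 + 4*p - 1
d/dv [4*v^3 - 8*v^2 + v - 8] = 12*v^2 - 16*v + 1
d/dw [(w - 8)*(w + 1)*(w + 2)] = 3*w^2 - 10*w - 22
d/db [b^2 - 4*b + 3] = 2*b - 4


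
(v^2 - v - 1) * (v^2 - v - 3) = v^4 - 2*v^3 - 3*v^2 + 4*v + 3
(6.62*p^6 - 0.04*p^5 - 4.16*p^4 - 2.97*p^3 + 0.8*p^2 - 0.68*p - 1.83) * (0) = 0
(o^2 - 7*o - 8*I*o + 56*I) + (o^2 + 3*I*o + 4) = 2*o^2 - 7*o - 5*I*o + 4 + 56*I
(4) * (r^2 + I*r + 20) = 4*r^2 + 4*I*r + 80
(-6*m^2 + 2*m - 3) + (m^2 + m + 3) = -5*m^2 + 3*m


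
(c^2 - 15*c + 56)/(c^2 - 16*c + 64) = (c - 7)/(c - 8)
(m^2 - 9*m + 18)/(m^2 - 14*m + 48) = (m - 3)/(m - 8)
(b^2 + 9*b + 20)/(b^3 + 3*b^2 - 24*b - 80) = (b + 5)/(b^2 - b - 20)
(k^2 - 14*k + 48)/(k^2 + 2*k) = (k^2 - 14*k + 48)/(k*(k + 2))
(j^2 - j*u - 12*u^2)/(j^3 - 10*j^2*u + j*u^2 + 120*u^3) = (j - 4*u)/(j^2 - 13*j*u + 40*u^2)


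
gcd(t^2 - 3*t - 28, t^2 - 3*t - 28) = t^2 - 3*t - 28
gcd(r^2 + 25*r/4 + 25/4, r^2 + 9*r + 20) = r + 5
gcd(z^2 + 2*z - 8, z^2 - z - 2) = z - 2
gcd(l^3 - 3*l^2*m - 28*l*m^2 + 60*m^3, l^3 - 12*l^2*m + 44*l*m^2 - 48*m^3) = l^2 - 8*l*m + 12*m^2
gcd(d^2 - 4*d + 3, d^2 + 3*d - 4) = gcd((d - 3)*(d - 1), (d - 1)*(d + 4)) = d - 1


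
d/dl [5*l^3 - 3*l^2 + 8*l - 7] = 15*l^2 - 6*l + 8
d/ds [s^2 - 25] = 2*s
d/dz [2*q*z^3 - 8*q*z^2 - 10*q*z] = 2*q*(3*z^2 - 8*z - 5)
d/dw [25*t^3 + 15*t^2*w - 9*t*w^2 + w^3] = 15*t^2 - 18*t*w + 3*w^2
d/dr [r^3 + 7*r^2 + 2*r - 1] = 3*r^2 + 14*r + 2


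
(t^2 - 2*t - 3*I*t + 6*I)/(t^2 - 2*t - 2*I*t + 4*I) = (t - 3*I)/(t - 2*I)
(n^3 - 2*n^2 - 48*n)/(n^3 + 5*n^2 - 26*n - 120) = n*(n - 8)/(n^2 - n - 20)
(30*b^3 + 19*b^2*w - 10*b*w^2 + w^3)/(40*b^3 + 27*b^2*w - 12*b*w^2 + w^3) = (-6*b + w)/(-8*b + w)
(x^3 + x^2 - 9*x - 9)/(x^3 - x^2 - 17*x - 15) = (x - 3)/(x - 5)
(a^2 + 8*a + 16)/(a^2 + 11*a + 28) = (a + 4)/(a + 7)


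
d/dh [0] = 0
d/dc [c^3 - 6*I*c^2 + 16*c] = 3*c^2 - 12*I*c + 16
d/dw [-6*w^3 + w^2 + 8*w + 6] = -18*w^2 + 2*w + 8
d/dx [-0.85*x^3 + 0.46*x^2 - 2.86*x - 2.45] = -2.55*x^2 + 0.92*x - 2.86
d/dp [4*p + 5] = 4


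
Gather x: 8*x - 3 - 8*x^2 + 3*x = -8*x^2 + 11*x - 3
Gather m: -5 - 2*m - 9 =-2*m - 14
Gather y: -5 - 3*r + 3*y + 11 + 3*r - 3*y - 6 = 0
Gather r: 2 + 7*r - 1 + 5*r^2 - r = 5*r^2 + 6*r + 1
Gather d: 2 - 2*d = 2 - 2*d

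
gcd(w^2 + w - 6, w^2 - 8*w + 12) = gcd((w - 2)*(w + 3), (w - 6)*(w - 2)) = w - 2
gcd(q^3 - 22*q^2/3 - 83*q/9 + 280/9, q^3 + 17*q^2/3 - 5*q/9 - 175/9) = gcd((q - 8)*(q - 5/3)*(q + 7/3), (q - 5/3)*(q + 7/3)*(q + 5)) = q^2 + 2*q/3 - 35/9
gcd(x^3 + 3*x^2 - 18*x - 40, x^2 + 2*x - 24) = x - 4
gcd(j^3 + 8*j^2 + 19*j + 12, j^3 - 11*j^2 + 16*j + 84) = 1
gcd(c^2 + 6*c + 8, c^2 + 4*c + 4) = c + 2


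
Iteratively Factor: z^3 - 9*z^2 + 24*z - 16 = (z - 4)*(z^2 - 5*z + 4) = (z - 4)^2*(z - 1)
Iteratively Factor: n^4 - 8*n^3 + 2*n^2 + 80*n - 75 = (n + 3)*(n^3 - 11*n^2 + 35*n - 25) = (n - 1)*(n + 3)*(n^2 - 10*n + 25) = (n - 5)*(n - 1)*(n + 3)*(n - 5)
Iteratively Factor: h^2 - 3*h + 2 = (h - 1)*(h - 2)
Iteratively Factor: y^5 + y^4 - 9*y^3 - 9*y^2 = (y + 3)*(y^4 - 2*y^3 - 3*y^2) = (y - 3)*(y + 3)*(y^3 + y^2) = (y - 3)*(y + 1)*(y + 3)*(y^2) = y*(y - 3)*(y + 1)*(y + 3)*(y)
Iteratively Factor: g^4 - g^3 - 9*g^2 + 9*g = (g + 3)*(g^3 - 4*g^2 + 3*g) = (g - 1)*(g + 3)*(g^2 - 3*g) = (g - 3)*(g - 1)*(g + 3)*(g)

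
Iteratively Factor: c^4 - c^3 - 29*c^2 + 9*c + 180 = (c + 4)*(c^3 - 5*c^2 - 9*c + 45) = (c + 3)*(c + 4)*(c^2 - 8*c + 15) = (c - 5)*(c + 3)*(c + 4)*(c - 3)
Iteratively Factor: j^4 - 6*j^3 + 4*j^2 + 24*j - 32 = (j + 2)*(j^3 - 8*j^2 + 20*j - 16) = (j - 2)*(j + 2)*(j^2 - 6*j + 8) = (j - 4)*(j - 2)*(j + 2)*(j - 2)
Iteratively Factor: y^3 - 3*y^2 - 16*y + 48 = (y - 4)*(y^2 + y - 12) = (y - 4)*(y - 3)*(y + 4)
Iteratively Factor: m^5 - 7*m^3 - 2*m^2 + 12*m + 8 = (m + 1)*(m^4 - m^3 - 6*m^2 + 4*m + 8) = (m + 1)*(m + 2)*(m^3 - 3*m^2 + 4) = (m - 2)*(m + 1)*(m + 2)*(m^2 - m - 2) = (m - 2)^2*(m + 1)*(m + 2)*(m + 1)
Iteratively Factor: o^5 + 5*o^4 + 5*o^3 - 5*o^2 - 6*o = (o + 2)*(o^4 + 3*o^3 - o^2 - 3*o) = (o - 1)*(o + 2)*(o^3 + 4*o^2 + 3*o) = o*(o - 1)*(o + 2)*(o^2 + 4*o + 3) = o*(o - 1)*(o + 2)*(o + 3)*(o + 1)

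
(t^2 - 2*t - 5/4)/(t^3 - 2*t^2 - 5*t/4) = 1/t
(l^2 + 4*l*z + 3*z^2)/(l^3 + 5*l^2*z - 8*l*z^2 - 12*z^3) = (-l - 3*z)/(-l^2 - 4*l*z + 12*z^2)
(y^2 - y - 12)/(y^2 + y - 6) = (y - 4)/(y - 2)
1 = 1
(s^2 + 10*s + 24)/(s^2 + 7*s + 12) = (s + 6)/(s + 3)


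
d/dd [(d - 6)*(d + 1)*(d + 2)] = 3*d^2 - 6*d - 16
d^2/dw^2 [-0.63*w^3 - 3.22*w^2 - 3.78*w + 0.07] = -3.78*w - 6.44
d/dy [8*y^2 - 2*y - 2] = 16*y - 2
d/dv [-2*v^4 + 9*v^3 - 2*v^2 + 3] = v*(-8*v^2 + 27*v - 4)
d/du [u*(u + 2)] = 2*u + 2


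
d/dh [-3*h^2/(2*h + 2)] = 3*h*(-h - 2)/(2*(h + 1)^2)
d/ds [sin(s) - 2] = cos(s)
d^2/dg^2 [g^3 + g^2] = 6*g + 2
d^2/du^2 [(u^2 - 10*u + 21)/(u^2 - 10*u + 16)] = 30*(u^2 - 10*u + 28)/(u^6 - 30*u^5 + 348*u^4 - 1960*u^3 + 5568*u^2 - 7680*u + 4096)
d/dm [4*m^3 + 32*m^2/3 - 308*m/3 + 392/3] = 12*m^2 + 64*m/3 - 308/3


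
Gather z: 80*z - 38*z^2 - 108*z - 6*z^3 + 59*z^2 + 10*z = -6*z^3 + 21*z^2 - 18*z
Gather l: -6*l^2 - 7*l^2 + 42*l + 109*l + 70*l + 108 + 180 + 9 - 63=-13*l^2 + 221*l + 234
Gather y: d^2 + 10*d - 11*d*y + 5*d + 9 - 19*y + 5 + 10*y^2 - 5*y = d^2 + 15*d + 10*y^2 + y*(-11*d - 24) + 14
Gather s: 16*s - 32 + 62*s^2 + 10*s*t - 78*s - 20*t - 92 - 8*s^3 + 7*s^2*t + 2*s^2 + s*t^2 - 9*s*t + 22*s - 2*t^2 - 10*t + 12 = -8*s^3 + s^2*(7*t + 64) + s*(t^2 + t - 40) - 2*t^2 - 30*t - 112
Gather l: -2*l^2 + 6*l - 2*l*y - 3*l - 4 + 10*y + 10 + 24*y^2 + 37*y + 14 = -2*l^2 + l*(3 - 2*y) + 24*y^2 + 47*y + 20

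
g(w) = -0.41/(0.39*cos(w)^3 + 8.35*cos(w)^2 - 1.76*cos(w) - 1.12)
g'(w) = -0.41*(1.17*sin(w)*cos(w)^2 + 16.7*sin(w)*cos(w) - 1.76*sin(w))/(0.39*cos(w)^3 + 8.35*cos(w)^2 - 1.76*cos(w) - 1.12)^2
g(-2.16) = -0.17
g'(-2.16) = -0.65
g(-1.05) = -3.43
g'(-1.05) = 170.08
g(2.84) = -0.05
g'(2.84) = 0.03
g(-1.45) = 0.34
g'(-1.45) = 0.07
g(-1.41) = 0.35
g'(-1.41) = 0.27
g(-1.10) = 2.50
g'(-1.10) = 82.35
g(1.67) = 0.47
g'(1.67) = 1.86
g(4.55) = 0.66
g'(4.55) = -4.68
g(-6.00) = -0.08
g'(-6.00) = -0.06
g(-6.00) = -0.08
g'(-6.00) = -0.06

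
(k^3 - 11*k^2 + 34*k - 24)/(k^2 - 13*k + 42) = (k^2 - 5*k + 4)/(k - 7)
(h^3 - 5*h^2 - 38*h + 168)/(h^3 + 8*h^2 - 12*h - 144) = (h - 7)/(h + 6)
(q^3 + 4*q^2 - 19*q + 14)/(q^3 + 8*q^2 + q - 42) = (q - 1)/(q + 3)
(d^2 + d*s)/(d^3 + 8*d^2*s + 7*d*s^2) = 1/(d + 7*s)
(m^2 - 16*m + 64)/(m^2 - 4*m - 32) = (m - 8)/(m + 4)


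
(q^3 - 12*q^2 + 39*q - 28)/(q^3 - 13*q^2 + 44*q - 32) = (q - 7)/(q - 8)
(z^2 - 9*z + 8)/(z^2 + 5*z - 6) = (z - 8)/(z + 6)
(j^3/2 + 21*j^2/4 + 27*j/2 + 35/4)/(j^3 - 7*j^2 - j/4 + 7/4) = (2*j^3 + 21*j^2 + 54*j + 35)/(4*j^3 - 28*j^2 - j + 7)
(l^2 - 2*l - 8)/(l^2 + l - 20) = (l + 2)/(l + 5)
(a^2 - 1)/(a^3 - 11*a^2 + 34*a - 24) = (a + 1)/(a^2 - 10*a + 24)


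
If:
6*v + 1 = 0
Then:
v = -1/6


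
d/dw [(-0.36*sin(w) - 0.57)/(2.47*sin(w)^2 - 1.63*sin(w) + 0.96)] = (0.8892*sin(w)^2 + 2.8158*sin(w) - 1.2747)*cos(w)/(6.1009*sin(w)^4 - 8.0522*sin(w)^3 + 7.3993*sin(w)^2 - 3.1296*sin(w) + 0.9216)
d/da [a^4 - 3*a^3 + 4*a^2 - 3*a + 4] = 4*a^3 - 9*a^2 + 8*a - 3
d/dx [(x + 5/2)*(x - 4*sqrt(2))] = 2*x - 4*sqrt(2) + 5/2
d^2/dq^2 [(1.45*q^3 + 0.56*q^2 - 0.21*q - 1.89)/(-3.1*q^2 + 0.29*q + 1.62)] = (-11.77837*q^3 + 88.01622*q^2 - 26.69922*q + 16.164414)/(29.791*q^6 - 8.3607*q^5 - 45.92247*q^4 + 8.713891*q^3 + 23.998194*q^2 - 2.283228*q - 4.251528)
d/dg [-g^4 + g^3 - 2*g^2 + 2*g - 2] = -4*g^3 + 3*g^2 - 4*g + 2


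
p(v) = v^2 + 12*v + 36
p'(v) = 2*v + 12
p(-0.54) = 29.81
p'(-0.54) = 10.92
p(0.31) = 39.82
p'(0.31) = 12.62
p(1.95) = 63.20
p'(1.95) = 15.90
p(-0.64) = 28.73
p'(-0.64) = 10.72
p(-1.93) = 16.56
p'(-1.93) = 8.14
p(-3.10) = 8.41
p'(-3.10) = 5.80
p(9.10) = 228.01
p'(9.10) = 30.20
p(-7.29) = 1.66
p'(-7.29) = -2.58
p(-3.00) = 9.00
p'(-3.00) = 6.00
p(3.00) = 81.00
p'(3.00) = 18.00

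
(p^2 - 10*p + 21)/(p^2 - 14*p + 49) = (p - 3)/(p - 7)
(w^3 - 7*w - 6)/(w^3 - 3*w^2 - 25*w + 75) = (w^2 + 3*w + 2)/(w^2 - 25)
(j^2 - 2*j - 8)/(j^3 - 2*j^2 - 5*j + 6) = (j - 4)/(j^2 - 4*j + 3)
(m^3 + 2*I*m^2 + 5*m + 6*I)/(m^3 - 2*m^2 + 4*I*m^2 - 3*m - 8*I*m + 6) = (m - 2*I)/(m - 2)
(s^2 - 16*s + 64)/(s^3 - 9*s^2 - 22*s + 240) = (s - 8)/(s^2 - s - 30)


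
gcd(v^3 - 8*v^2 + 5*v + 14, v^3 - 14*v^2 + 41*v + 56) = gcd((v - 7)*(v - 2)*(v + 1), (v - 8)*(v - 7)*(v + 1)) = v^2 - 6*v - 7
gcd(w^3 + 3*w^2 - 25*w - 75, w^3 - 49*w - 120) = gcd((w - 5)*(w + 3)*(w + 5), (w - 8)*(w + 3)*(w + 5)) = w^2 + 8*w + 15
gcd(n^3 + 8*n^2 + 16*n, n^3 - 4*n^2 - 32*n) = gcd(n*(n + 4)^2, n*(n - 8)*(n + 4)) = n^2 + 4*n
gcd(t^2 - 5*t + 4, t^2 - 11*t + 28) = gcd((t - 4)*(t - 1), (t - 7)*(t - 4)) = t - 4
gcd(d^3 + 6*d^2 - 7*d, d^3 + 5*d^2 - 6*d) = d^2 - d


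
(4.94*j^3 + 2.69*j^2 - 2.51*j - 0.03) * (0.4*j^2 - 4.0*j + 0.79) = 1.976*j^5 - 18.684*j^4 - 7.8614*j^3 + 12.1531*j^2 - 1.8629*j - 0.0237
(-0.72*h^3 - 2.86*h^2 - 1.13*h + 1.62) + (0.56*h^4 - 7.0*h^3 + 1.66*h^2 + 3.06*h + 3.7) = 0.56*h^4 - 7.72*h^3 - 1.2*h^2 + 1.93*h + 5.32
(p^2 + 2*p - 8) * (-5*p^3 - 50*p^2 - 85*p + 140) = -5*p^5 - 60*p^4 - 145*p^3 + 370*p^2 + 960*p - 1120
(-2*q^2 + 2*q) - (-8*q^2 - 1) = 6*q^2 + 2*q + 1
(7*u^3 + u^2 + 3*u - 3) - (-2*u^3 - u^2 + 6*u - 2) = 9*u^3 + 2*u^2 - 3*u - 1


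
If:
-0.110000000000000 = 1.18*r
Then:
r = -0.09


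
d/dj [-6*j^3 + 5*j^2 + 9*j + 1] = -18*j^2 + 10*j + 9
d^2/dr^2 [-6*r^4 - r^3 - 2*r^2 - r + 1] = -72*r^2 - 6*r - 4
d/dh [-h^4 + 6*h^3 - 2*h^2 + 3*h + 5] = -4*h^3 + 18*h^2 - 4*h + 3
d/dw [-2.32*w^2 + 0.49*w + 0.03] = 0.49 - 4.64*w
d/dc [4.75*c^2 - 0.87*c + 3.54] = 9.5*c - 0.87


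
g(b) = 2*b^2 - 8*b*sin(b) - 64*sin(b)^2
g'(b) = -8*b*cos(b) + 4*b - 128*sin(b)*cos(b) - 8*sin(b)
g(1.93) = -63.10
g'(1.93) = 47.78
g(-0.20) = -2.76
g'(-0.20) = 27.28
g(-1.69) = -70.81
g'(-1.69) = -15.54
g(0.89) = -42.59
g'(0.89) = -69.74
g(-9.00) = 121.46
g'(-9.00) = -146.37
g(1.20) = -61.66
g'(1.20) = -49.36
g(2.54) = -19.10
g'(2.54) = 82.11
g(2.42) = -29.00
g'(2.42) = 82.41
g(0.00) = 0.00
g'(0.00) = 0.00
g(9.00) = 121.46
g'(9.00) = 146.37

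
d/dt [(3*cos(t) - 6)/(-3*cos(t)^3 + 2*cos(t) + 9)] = 12*(-34*sin(t) - 6*sin(2*t) + 18*sin(3*t) - 3*sin(4*t))/(-cos(t) - 3*cos(3*t) + 36)^2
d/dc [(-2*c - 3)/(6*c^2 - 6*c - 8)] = (6*c^2 + 18*c - 1)/(2*(9*c^4 - 18*c^3 - 15*c^2 + 24*c + 16))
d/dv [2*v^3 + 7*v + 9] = 6*v^2 + 7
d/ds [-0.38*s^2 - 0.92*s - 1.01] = -0.76*s - 0.92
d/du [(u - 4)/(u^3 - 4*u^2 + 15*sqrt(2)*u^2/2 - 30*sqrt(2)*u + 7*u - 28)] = (-4*u - 15*sqrt(2))/(2*u^4 + 30*sqrt(2)*u^3 + 253*u^2 + 210*sqrt(2)*u + 98)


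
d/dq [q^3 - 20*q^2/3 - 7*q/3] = 3*q^2 - 40*q/3 - 7/3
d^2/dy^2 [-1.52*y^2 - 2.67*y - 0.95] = -3.04000000000000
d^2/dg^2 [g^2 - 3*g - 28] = 2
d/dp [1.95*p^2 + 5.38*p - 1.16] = 3.9*p + 5.38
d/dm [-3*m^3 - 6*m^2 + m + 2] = -9*m^2 - 12*m + 1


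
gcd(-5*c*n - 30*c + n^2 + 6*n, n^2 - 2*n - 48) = n + 6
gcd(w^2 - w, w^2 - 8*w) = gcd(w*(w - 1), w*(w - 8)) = w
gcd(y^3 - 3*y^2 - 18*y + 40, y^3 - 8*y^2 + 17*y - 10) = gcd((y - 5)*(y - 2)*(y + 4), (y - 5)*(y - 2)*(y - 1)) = y^2 - 7*y + 10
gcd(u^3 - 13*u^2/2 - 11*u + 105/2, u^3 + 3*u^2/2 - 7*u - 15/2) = u^2 + u/2 - 15/2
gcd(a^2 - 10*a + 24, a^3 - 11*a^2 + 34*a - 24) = a^2 - 10*a + 24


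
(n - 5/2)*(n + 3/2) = n^2 - n - 15/4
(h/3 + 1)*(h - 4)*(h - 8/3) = h^3/3 - 11*h^2/9 - 28*h/9 + 32/3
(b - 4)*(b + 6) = b^2 + 2*b - 24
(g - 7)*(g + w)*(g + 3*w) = g^3 + 4*g^2*w - 7*g^2 + 3*g*w^2 - 28*g*w - 21*w^2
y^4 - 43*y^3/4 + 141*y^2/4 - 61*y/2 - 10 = (y - 5)*(y - 4)*(y - 2)*(y + 1/4)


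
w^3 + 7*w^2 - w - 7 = (w - 1)*(w + 1)*(w + 7)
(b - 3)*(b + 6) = b^2 + 3*b - 18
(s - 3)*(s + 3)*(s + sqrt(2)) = s^3 + sqrt(2)*s^2 - 9*s - 9*sqrt(2)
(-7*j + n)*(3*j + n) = -21*j^2 - 4*j*n + n^2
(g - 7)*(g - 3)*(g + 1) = g^3 - 9*g^2 + 11*g + 21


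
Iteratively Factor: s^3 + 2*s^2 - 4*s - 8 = (s - 2)*(s^2 + 4*s + 4) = (s - 2)*(s + 2)*(s + 2)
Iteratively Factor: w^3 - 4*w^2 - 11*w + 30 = (w - 5)*(w^2 + w - 6) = (w - 5)*(w - 2)*(w + 3)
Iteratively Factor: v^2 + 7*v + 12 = (v + 4)*(v + 3)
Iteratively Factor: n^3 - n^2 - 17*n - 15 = (n - 5)*(n^2 + 4*n + 3) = (n - 5)*(n + 3)*(n + 1)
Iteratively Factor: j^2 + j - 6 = (j + 3)*(j - 2)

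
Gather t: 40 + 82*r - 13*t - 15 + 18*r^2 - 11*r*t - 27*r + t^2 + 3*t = 18*r^2 + 55*r + t^2 + t*(-11*r - 10) + 25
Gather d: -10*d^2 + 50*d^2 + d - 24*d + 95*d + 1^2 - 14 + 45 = 40*d^2 + 72*d + 32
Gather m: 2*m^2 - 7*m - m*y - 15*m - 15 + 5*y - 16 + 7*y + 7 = 2*m^2 + m*(-y - 22) + 12*y - 24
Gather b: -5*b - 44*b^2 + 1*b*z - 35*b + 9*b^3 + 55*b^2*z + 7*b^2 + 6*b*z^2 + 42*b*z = 9*b^3 + b^2*(55*z - 37) + b*(6*z^2 + 43*z - 40)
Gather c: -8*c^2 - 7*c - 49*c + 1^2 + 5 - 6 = -8*c^2 - 56*c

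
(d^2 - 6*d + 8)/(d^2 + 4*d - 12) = (d - 4)/(d + 6)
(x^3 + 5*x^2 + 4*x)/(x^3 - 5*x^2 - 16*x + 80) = x*(x + 1)/(x^2 - 9*x + 20)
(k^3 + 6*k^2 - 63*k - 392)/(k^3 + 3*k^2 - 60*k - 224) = (k + 7)/(k + 4)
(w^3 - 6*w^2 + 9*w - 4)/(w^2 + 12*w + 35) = (w^3 - 6*w^2 + 9*w - 4)/(w^2 + 12*w + 35)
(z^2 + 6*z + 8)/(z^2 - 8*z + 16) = (z^2 + 6*z + 8)/(z^2 - 8*z + 16)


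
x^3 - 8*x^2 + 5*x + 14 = (x - 7)*(x - 2)*(x + 1)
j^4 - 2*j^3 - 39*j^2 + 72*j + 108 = (j - 6)*(j - 3)*(j + 1)*(j + 6)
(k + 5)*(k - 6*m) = k^2 - 6*k*m + 5*k - 30*m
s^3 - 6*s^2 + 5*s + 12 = (s - 4)*(s - 3)*(s + 1)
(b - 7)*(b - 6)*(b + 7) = b^3 - 6*b^2 - 49*b + 294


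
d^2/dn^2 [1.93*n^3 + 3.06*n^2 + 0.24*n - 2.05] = 11.58*n + 6.12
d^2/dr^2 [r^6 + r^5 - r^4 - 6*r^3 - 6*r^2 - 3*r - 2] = 30*r^4 + 20*r^3 - 12*r^2 - 36*r - 12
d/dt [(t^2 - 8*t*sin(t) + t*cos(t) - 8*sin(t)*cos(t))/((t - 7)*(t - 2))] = ((t - 7)*(t - 2)*(-t*sin(t) - 8*t*cos(t) + 2*t - 8*sin(t) + cos(t) - 8*cos(2*t)) + (t - 7)*(-t^2 + 8*t*sin(t) - t*cos(t) + 4*sin(2*t)) + (t - 2)*(-t^2 + 8*t*sin(t) - t*cos(t) + 4*sin(2*t)))/((t - 7)^2*(t - 2)^2)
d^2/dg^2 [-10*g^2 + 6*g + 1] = -20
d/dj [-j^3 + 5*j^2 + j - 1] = -3*j^2 + 10*j + 1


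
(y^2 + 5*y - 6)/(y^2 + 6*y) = (y - 1)/y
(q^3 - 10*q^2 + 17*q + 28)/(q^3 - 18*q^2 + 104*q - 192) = (q^2 - 6*q - 7)/(q^2 - 14*q + 48)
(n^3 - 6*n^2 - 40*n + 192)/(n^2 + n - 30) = (n^2 - 12*n + 32)/(n - 5)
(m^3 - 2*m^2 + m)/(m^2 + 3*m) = (m^2 - 2*m + 1)/(m + 3)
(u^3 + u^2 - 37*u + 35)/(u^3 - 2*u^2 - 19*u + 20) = (u + 7)/(u + 4)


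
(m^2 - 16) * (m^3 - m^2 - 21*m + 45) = m^5 - m^4 - 37*m^3 + 61*m^2 + 336*m - 720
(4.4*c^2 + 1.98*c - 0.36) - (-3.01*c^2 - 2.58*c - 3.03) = 7.41*c^2 + 4.56*c + 2.67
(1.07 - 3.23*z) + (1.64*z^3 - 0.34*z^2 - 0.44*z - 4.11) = 1.64*z^3 - 0.34*z^2 - 3.67*z - 3.04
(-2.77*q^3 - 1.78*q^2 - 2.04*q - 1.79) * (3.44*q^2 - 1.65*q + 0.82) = -9.5288*q^5 - 1.5527*q^4 - 6.352*q^3 - 4.2512*q^2 + 1.2807*q - 1.4678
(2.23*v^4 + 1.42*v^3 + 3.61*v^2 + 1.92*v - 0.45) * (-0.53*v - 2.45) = -1.1819*v^5 - 6.2161*v^4 - 5.3923*v^3 - 9.8621*v^2 - 4.4655*v + 1.1025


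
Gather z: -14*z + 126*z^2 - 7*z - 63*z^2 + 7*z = 63*z^2 - 14*z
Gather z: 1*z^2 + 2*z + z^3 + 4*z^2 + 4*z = z^3 + 5*z^2 + 6*z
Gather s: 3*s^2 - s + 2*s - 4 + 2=3*s^2 + s - 2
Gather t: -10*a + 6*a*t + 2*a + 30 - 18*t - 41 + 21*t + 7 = -8*a + t*(6*a + 3) - 4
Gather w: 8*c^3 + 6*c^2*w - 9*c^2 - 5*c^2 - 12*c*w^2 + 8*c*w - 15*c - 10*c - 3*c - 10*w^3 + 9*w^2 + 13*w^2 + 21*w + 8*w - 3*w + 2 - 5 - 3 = 8*c^3 - 14*c^2 - 28*c - 10*w^3 + w^2*(22 - 12*c) + w*(6*c^2 + 8*c + 26) - 6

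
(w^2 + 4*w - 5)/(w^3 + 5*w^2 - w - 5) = 1/(w + 1)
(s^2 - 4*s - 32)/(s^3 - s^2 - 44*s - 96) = 1/(s + 3)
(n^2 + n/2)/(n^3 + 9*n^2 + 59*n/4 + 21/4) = 2*n/(2*n^2 + 17*n + 21)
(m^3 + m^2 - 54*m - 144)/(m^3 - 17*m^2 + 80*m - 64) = (m^2 + 9*m + 18)/(m^2 - 9*m + 8)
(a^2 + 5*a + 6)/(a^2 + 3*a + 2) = (a + 3)/(a + 1)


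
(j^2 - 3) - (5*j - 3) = j^2 - 5*j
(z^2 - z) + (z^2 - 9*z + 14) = 2*z^2 - 10*z + 14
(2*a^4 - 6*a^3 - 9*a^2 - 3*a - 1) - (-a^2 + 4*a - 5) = 2*a^4 - 6*a^3 - 8*a^2 - 7*a + 4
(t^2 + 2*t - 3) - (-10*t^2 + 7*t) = 11*t^2 - 5*t - 3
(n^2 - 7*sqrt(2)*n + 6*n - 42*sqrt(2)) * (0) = 0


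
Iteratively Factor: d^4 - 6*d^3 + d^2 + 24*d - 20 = (d + 2)*(d^3 - 8*d^2 + 17*d - 10) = (d - 1)*(d + 2)*(d^2 - 7*d + 10) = (d - 2)*(d - 1)*(d + 2)*(d - 5)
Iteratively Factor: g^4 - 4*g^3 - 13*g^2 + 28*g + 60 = (g + 2)*(g^3 - 6*g^2 - g + 30) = (g - 5)*(g + 2)*(g^2 - g - 6) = (g - 5)*(g + 2)^2*(g - 3)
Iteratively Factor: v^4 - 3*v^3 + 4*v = (v - 2)*(v^3 - v^2 - 2*v) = (v - 2)*(v + 1)*(v^2 - 2*v) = (v - 2)^2*(v + 1)*(v)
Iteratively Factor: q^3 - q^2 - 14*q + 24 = (q - 2)*(q^2 + q - 12) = (q - 3)*(q - 2)*(q + 4)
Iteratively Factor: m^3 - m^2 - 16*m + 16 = (m + 4)*(m^2 - 5*m + 4) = (m - 4)*(m + 4)*(m - 1)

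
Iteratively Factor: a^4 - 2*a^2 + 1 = (a - 1)*(a^3 + a^2 - a - 1) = (a - 1)*(a + 1)*(a^2 - 1) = (a - 1)^2*(a + 1)*(a + 1)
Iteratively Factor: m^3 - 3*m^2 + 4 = (m + 1)*(m^2 - 4*m + 4) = (m - 2)*(m + 1)*(m - 2)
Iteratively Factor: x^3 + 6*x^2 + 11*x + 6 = (x + 3)*(x^2 + 3*x + 2) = (x + 1)*(x + 3)*(x + 2)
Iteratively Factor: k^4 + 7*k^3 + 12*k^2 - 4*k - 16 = (k + 2)*(k^3 + 5*k^2 + 2*k - 8) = (k + 2)*(k + 4)*(k^2 + k - 2) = (k - 1)*(k + 2)*(k + 4)*(k + 2)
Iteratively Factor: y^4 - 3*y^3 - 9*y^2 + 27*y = (y - 3)*(y^3 - 9*y) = y*(y - 3)*(y^2 - 9) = y*(y - 3)*(y + 3)*(y - 3)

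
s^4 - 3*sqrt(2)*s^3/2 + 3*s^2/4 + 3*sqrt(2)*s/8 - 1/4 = (s - 1/2)*(s + 1/2)*(s - sqrt(2))*(s - sqrt(2)/2)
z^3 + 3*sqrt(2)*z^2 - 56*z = z*(z - 4*sqrt(2))*(z + 7*sqrt(2))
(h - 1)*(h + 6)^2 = h^3 + 11*h^2 + 24*h - 36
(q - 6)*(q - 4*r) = q^2 - 4*q*r - 6*q + 24*r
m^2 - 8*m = m*(m - 8)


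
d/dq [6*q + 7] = 6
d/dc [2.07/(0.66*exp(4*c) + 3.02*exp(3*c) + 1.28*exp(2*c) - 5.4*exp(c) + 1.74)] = (-5.4648*exp(3*c) - 18.7542*exp(2*c) - 5.2992*exp(c) + 11.178)*exp(c)/(0.66*exp(4*c) + 3.02*exp(3*c) + 1.28*exp(2*c) - 5.4*exp(c) + 1.74)^2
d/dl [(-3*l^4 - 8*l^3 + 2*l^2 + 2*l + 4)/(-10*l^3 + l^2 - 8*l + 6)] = 2*(15*l^6 - 3*l^5 + 42*l^4 + 48*l^3 - 21*l^2 + 8*l + 22)/(100*l^6 - 20*l^5 + 161*l^4 - 136*l^3 + 76*l^2 - 96*l + 36)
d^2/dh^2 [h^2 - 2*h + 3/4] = 2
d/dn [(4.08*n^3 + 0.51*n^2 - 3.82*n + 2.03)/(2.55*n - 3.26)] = (20.808*n^3 - 38.6019*n^2 - 3.3252*n + 7.2767)/(6.5025*n^2 - 16.626*n + 10.6276)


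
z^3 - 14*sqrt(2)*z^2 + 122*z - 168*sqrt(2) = (z - 7*sqrt(2))*(z - 4*sqrt(2))*(z - 3*sqrt(2))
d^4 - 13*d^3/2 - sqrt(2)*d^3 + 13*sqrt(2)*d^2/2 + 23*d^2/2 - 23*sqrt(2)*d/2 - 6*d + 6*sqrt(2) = (d - 4)*(d - 3/2)*(d - 1)*(d - sqrt(2))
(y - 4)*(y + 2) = y^2 - 2*y - 8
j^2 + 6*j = j*(j + 6)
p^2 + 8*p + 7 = (p + 1)*(p + 7)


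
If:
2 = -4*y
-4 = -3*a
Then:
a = 4/3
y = -1/2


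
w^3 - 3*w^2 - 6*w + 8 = (w - 4)*(w - 1)*(w + 2)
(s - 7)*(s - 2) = s^2 - 9*s + 14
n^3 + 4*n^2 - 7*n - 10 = (n - 2)*(n + 1)*(n + 5)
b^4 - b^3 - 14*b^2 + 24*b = b*(b - 3)*(b - 2)*(b + 4)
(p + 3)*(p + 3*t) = p^2 + 3*p*t + 3*p + 9*t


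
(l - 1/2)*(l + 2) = l^2 + 3*l/2 - 1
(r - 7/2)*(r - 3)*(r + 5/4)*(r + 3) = r^4 - 9*r^3/4 - 107*r^2/8 + 81*r/4 + 315/8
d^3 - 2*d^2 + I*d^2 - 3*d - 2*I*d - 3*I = (d - 3)*(d + 1)*(d + I)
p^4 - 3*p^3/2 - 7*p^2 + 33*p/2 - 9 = (p - 2)*(p - 3/2)*(p - 1)*(p + 3)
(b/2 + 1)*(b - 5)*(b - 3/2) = b^3/2 - 9*b^2/4 - 11*b/4 + 15/2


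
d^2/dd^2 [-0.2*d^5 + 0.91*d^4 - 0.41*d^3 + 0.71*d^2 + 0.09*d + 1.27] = -4.0*d^3 + 10.92*d^2 - 2.46*d + 1.42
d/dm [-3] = 0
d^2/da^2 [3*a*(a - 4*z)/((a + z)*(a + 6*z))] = 6*z*(-11*a^3 - 18*a^2*z + 72*a*z^2 + 204*z^3)/(a^6 + 21*a^5*z + 165*a^4*z^2 + 595*a^3*z^3 + 990*a^2*z^4 + 756*a*z^5 + 216*z^6)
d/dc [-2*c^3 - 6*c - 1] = -6*c^2 - 6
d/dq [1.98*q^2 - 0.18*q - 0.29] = 3.96*q - 0.18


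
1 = 1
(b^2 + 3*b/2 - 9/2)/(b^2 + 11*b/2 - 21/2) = (b + 3)/(b + 7)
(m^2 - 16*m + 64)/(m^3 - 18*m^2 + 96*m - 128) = 1/(m - 2)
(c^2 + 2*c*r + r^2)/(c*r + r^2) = (c + r)/r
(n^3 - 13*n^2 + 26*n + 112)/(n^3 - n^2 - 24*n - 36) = (n^2 - 15*n + 56)/(n^2 - 3*n - 18)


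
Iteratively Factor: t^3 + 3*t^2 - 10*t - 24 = (t + 2)*(t^2 + t - 12) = (t - 3)*(t + 2)*(t + 4)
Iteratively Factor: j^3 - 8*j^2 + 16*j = (j - 4)*(j^2 - 4*j) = (j - 4)^2*(j)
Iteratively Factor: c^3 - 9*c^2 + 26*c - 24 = (c - 2)*(c^2 - 7*c + 12) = (c - 4)*(c - 2)*(c - 3)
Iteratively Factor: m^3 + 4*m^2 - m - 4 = (m + 4)*(m^2 - 1) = (m + 1)*(m + 4)*(m - 1)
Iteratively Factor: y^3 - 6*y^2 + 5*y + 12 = (y - 4)*(y^2 - 2*y - 3) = (y - 4)*(y + 1)*(y - 3)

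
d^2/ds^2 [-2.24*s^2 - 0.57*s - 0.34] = -4.48000000000000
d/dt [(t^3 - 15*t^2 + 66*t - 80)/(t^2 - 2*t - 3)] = (t^4 - 4*t^3 - 45*t^2 + 250*t - 358)/(t^4 - 4*t^3 - 2*t^2 + 12*t + 9)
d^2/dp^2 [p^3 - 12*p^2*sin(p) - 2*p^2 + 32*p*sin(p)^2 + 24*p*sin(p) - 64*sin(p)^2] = 12*p^2*sin(p) - 24*p*sin(p) - 48*p*cos(p) + 64*p*cos(2*p) + 6*p - 24*sin(p) + 64*sin(2*p) + 48*cos(p) - 128*cos(2*p) - 4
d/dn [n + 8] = 1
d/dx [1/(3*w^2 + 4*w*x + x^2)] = 2*(-2*w - x)/(3*w^2 + 4*w*x + x^2)^2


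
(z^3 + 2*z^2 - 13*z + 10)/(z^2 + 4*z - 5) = z - 2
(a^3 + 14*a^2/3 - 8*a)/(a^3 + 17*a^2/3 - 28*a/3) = (a + 6)/(a + 7)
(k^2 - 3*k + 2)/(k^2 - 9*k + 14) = (k - 1)/(k - 7)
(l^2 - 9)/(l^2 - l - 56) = (9 - l^2)/(-l^2 + l + 56)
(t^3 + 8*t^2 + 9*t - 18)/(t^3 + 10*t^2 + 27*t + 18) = (t - 1)/(t + 1)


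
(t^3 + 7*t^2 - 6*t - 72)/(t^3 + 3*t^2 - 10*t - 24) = (t + 6)/(t + 2)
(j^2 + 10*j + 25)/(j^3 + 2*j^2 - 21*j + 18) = (j^2 + 10*j + 25)/(j^3 + 2*j^2 - 21*j + 18)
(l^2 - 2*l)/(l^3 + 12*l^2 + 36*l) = (l - 2)/(l^2 + 12*l + 36)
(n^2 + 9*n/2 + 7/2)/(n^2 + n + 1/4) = 2*(2*n^2 + 9*n + 7)/(4*n^2 + 4*n + 1)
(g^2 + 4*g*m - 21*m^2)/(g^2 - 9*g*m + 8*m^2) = (g^2 + 4*g*m - 21*m^2)/(g^2 - 9*g*m + 8*m^2)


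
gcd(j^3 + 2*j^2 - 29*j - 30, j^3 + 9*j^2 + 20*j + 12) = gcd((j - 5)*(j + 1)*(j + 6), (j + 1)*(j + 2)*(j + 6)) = j^2 + 7*j + 6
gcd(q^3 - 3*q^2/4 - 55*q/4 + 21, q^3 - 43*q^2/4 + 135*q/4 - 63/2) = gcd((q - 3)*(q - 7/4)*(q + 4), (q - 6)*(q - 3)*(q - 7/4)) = q^2 - 19*q/4 + 21/4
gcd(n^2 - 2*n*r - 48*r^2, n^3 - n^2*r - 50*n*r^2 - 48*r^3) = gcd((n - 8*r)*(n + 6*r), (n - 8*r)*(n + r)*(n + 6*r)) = -n^2 + 2*n*r + 48*r^2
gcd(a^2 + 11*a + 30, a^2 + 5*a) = a + 5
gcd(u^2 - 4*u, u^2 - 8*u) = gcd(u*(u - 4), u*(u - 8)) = u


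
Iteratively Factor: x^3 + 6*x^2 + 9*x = (x + 3)*(x^2 + 3*x) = x*(x + 3)*(x + 3)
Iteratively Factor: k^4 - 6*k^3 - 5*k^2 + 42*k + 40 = (k + 1)*(k^3 - 7*k^2 + 2*k + 40) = (k - 4)*(k + 1)*(k^2 - 3*k - 10) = (k - 5)*(k - 4)*(k + 1)*(k + 2)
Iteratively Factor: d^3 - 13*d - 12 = (d - 4)*(d^2 + 4*d + 3) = (d - 4)*(d + 3)*(d + 1)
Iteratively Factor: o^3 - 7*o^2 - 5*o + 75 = (o - 5)*(o^2 - 2*o - 15) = (o - 5)^2*(o + 3)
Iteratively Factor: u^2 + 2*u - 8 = (u - 2)*(u + 4)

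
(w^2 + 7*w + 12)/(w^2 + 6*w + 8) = (w + 3)/(w + 2)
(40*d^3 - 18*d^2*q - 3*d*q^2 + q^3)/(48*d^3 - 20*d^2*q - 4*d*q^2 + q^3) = (-5*d + q)/(-6*d + q)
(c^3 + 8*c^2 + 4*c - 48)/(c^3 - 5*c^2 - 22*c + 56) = (c + 6)/(c - 7)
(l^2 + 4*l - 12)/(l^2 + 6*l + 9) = (l^2 + 4*l - 12)/(l^2 + 6*l + 9)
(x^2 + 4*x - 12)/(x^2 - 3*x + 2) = (x + 6)/(x - 1)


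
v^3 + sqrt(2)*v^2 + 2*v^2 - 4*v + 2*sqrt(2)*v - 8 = (v + 2)*(v - sqrt(2))*(v + 2*sqrt(2))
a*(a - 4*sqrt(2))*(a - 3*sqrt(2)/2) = a^3 - 11*sqrt(2)*a^2/2 + 12*a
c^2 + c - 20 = (c - 4)*(c + 5)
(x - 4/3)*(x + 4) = x^2 + 8*x/3 - 16/3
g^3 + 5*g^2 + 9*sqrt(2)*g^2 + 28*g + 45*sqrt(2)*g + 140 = (g + 5)*(g + 2*sqrt(2))*(g + 7*sqrt(2))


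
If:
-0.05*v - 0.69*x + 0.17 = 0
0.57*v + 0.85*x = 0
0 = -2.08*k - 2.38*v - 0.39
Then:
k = 0.28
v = -0.41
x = 0.28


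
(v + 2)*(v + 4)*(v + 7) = v^3 + 13*v^2 + 50*v + 56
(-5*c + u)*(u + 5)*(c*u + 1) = -5*c^2*u^2 - 25*c^2*u + c*u^3 + 5*c*u^2 - 5*c*u - 25*c + u^2 + 5*u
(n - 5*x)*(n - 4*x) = n^2 - 9*n*x + 20*x^2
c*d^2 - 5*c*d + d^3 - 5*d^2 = d*(c + d)*(d - 5)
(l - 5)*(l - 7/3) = l^2 - 22*l/3 + 35/3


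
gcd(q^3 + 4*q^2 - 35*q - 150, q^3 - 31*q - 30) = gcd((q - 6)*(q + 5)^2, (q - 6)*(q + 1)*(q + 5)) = q^2 - q - 30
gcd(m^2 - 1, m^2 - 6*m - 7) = m + 1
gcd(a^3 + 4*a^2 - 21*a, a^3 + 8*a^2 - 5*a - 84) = a^2 + 4*a - 21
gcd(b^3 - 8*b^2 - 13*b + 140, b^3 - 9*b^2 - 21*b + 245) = b - 7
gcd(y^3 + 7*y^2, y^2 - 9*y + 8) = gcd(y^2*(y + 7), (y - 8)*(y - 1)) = 1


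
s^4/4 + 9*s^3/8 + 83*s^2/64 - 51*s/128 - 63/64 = (s/4 + 1/2)*(s - 3/4)*(s + 3/2)*(s + 7/4)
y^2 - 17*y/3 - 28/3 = (y - 7)*(y + 4/3)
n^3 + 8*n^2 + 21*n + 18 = (n + 2)*(n + 3)^2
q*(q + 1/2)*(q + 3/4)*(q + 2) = q^4 + 13*q^3/4 + 23*q^2/8 + 3*q/4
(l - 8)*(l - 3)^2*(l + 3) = l^4 - 11*l^3 + 15*l^2 + 99*l - 216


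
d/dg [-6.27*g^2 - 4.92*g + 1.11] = -12.54*g - 4.92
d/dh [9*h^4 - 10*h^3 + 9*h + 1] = 36*h^3 - 30*h^2 + 9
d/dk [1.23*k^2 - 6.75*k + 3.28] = 2.46*k - 6.75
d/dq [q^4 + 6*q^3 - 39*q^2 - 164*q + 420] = 4*q^3 + 18*q^2 - 78*q - 164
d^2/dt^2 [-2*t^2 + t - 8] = -4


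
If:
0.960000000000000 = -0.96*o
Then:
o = -1.00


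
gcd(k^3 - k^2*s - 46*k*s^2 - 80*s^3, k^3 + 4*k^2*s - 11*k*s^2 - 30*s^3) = k^2 + 7*k*s + 10*s^2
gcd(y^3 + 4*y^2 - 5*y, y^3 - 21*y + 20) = y^2 + 4*y - 5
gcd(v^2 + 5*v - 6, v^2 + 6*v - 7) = v - 1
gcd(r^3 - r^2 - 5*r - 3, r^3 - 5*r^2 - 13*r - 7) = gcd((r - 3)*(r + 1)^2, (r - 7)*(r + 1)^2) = r^2 + 2*r + 1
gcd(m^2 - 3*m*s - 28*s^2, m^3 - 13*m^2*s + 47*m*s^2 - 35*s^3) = -m + 7*s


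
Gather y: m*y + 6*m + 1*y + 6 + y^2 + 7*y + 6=6*m + y^2 + y*(m + 8) + 12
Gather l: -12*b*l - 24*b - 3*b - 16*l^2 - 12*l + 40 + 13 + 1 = -27*b - 16*l^2 + l*(-12*b - 12) + 54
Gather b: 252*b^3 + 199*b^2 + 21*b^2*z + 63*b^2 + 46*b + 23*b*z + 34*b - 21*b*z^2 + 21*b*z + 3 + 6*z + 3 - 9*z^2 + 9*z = 252*b^3 + b^2*(21*z + 262) + b*(-21*z^2 + 44*z + 80) - 9*z^2 + 15*z + 6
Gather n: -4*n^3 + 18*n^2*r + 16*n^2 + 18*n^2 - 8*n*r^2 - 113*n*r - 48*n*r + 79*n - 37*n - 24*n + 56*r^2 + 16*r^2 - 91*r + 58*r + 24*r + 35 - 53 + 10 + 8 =-4*n^3 + n^2*(18*r + 34) + n*(-8*r^2 - 161*r + 18) + 72*r^2 - 9*r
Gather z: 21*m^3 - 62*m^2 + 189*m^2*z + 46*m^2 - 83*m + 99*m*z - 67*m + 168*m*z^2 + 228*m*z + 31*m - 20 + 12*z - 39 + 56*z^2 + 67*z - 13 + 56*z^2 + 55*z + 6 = 21*m^3 - 16*m^2 - 119*m + z^2*(168*m + 112) + z*(189*m^2 + 327*m + 134) - 66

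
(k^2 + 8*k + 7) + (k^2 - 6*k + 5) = 2*k^2 + 2*k + 12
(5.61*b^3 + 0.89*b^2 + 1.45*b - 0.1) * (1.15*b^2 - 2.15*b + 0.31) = 6.4515*b^5 - 11.038*b^4 + 1.4931*b^3 - 2.9566*b^2 + 0.6645*b - 0.031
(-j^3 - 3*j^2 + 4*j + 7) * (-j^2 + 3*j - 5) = j^5 - 8*j^3 + 20*j^2 + j - 35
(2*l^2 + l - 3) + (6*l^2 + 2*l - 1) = 8*l^2 + 3*l - 4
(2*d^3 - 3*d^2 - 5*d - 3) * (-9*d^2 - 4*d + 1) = -18*d^5 + 19*d^4 + 59*d^3 + 44*d^2 + 7*d - 3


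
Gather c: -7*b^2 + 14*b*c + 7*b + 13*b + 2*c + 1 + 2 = -7*b^2 + 20*b + c*(14*b + 2) + 3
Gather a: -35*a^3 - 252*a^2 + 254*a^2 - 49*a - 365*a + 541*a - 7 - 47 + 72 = -35*a^3 + 2*a^2 + 127*a + 18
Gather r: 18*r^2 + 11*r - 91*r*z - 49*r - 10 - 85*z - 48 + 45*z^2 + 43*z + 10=18*r^2 + r*(-91*z - 38) + 45*z^2 - 42*z - 48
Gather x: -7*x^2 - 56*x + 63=-7*x^2 - 56*x + 63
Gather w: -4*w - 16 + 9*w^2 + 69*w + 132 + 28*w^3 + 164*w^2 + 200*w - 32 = 28*w^3 + 173*w^2 + 265*w + 84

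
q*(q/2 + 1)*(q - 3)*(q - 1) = q^4/2 - q^3 - 5*q^2/2 + 3*q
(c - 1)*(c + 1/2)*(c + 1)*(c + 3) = c^4 + 7*c^3/2 + c^2/2 - 7*c/2 - 3/2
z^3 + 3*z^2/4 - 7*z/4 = z*(z - 1)*(z + 7/4)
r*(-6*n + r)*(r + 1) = -6*n*r^2 - 6*n*r + r^3 + r^2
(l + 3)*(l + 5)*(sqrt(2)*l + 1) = sqrt(2)*l^3 + l^2 + 8*sqrt(2)*l^2 + 8*l + 15*sqrt(2)*l + 15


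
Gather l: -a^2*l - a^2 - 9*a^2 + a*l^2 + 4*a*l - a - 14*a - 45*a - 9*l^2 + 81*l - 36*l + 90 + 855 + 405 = -10*a^2 - 60*a + l^2*(a - 9) + l*(-a^2 + 4*a + 45) + 1350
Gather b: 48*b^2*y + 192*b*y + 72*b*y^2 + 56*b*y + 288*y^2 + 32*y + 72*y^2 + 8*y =48*b^2*y + b*(72*y^2 + 248*y) + 360*y^2 + 40*y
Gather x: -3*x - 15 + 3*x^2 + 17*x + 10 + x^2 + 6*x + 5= 4*x^2 + 20*x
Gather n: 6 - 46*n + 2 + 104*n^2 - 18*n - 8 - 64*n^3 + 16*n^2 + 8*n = -64*n^3 + 120*n^2 - 56*n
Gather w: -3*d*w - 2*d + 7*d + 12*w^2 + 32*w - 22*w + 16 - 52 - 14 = 5*d + 12*w^2 + w*(10 - 3*d) - 50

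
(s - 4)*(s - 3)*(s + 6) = s^3 - s^2 - 30*s + 72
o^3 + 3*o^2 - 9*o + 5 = (o - 1)^2*(o + 5)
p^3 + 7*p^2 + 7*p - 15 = (p - 1)*(p + 3)*(p + 5)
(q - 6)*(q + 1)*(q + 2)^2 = q^4 - q^3 - 22*q^2 - 44*q - 24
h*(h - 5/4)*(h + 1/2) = h^3 - 3*h^2/4 - 5*h/8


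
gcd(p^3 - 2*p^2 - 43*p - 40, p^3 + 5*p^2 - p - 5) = p^2 + 6*p + 5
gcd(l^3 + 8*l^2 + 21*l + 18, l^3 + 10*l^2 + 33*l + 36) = l^2 + 6*l + 9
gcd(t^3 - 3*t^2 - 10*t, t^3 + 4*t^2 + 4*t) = t^2 + 2*t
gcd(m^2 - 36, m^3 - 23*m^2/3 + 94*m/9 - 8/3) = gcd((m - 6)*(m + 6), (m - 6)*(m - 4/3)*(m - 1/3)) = m - 6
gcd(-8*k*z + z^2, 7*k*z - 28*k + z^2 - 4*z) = 1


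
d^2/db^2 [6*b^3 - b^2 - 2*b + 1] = 36*b - 2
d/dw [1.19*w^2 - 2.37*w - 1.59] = 2.38*w - 2.37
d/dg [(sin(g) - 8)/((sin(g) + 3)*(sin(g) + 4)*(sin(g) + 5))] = 2*(-sin(g)^3 + 6*sin(g)^2 + 96*sin(g) + 218)*cos(g)/((sin(g) + 3)^2*(sin(g) + 4)^2*(sin(g) + 5)^2)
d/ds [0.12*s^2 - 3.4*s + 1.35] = 0.24*s - 3.4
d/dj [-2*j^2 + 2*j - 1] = 2 - 4*j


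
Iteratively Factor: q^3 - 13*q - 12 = (q + 1)*(q^2 - q - 12) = (q - 4)*(q + 1)*(q + 3)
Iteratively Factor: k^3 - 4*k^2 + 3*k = (k - 1)*(k^2 - 3*k) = (k - 3)*(k - 1)*(k)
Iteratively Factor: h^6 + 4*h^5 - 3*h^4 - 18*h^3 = (h + 3)*(h^5 + h^4 - 6*h^3) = h*(h + 3)*(h^4 + h^3 - 6*h^2) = h^2*(h + 3)*(h^3 + h^2 - 6*h) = h^2*(h + 3)^2*(h^2 - 2*h) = h^3*(h + 3)^2*(h - 2)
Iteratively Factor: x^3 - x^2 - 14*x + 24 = (x - 3)*(x^2 + 2*x - 8) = (x - 3)*(x - 2)*(x + 4)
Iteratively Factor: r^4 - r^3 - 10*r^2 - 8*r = (r - 4)*(r^3 + 3*r^2 + 2*r) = (r - 4)*(r + 1)*(r^2 + 2*r) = (r - 4)*(r + 1)*(r + 2)*(r)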